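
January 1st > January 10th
False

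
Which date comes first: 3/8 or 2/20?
2/20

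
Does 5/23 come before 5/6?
No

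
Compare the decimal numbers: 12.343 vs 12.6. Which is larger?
12.6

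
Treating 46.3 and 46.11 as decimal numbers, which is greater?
46.3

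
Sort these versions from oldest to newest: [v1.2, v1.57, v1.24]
[v1.2, v1.24, v1.57]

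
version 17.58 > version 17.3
True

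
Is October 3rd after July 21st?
Yes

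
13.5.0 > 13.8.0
False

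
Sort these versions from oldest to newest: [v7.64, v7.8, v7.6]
[v7.6, v7.8, v7.64]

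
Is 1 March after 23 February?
Yes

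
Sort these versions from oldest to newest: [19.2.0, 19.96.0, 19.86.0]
[19.2.0, 19.86.0, 19.96.0]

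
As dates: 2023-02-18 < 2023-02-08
False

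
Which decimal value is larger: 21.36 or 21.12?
21.36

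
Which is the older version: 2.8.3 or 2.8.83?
2.8.3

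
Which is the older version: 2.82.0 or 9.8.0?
2.82.0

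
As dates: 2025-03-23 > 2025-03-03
True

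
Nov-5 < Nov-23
True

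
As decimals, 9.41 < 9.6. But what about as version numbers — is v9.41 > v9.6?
True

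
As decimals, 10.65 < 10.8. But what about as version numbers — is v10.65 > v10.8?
True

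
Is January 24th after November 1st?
No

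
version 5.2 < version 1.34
False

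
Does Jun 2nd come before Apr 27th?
No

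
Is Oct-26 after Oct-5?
Yes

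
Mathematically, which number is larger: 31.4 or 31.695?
31.695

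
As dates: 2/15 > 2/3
True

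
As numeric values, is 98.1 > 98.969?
False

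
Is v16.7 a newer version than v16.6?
Yes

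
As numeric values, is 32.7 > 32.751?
False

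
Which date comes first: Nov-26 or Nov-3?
Nov-3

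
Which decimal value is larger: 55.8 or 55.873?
55.873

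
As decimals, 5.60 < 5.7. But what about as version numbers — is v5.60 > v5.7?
True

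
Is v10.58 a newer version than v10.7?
Yes. Version numbers are compared segment by segment as integers, not as decimals: minor version 58 > 7, so v10.58 > v10.7 (even though the decimal 10.58 < 10.7).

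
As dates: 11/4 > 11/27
False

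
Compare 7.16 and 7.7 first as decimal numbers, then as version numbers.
As decimals: 7.16 < 7.7. As versions: v7.16 > v7.7 (minor version 16 > 7).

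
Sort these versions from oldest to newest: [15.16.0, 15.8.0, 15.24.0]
[15.8.0, 15.16.0, 15.24.0]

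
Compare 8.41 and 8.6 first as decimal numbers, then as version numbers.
As decimals: 8.41 < 8.6. As versions: v8.41 > v8.6 (minor version 41 > 6).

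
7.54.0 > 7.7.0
True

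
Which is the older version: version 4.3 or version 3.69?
version 3.69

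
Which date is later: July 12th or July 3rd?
July 12th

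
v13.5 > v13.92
False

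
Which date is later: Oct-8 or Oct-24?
Oct-24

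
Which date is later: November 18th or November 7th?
November 18th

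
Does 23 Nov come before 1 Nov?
No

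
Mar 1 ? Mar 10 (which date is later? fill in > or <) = <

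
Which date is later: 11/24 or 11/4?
11/24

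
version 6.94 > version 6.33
True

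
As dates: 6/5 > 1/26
True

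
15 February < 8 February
False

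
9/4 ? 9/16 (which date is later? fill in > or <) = <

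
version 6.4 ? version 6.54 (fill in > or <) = <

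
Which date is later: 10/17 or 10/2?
10/17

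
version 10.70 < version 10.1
False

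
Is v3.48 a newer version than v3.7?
Yes. Version numbers are compared segment by segment as integers, not as decimals: minor version 48 > 7, so v3.48 > v3.7 (even though the decimal 3.48 < 3.7).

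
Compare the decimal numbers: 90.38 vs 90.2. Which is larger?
90.38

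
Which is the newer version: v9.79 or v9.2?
v9.79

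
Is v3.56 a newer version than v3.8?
Yes. Version numbers are compared segment by segment as integers, not as decimals: minor version 56 > 8, so v3.56 > v3.8 (even though the decimal 3.56 < 3.8).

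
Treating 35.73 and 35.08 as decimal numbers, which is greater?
35.73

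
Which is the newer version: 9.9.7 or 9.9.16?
9.9.16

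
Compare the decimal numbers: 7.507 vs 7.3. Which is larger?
7.507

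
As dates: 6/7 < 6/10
True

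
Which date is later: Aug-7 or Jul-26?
Aug-7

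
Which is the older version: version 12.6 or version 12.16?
version 12.6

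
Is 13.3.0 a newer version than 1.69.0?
Yes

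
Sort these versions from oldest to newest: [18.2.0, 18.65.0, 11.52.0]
[11.52.0, 18.2.0, 18.65.0]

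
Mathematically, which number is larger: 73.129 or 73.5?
73.5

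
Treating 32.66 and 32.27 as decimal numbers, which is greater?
32.66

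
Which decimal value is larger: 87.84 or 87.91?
87.91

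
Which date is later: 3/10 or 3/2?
3/10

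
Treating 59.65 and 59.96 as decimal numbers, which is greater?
59.96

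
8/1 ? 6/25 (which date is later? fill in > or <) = >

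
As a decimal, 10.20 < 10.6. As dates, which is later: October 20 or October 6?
October 20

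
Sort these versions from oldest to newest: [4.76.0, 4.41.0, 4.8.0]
[4.8.0, 4.41.0, 4.76.0]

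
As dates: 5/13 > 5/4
True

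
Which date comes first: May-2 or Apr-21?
Apr-21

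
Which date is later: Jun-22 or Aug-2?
Aug-2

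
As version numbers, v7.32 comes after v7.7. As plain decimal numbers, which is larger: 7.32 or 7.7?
7.7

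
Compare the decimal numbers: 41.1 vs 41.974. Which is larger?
41.974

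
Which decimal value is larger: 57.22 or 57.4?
57.4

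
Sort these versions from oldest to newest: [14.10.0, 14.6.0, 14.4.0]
[14.4.0, 14.6.0, 14.10.0]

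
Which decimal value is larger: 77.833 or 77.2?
77.833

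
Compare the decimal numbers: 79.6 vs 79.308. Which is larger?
79.6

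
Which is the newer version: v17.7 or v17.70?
v17.70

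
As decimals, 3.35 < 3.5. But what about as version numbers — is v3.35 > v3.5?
True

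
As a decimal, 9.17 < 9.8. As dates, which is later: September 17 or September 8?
September 17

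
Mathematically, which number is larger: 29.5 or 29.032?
29.5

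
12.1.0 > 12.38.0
False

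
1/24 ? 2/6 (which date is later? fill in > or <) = <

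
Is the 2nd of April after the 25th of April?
No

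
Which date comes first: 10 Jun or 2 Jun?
2 Jun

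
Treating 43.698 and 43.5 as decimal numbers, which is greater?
43.698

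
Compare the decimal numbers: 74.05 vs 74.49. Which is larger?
74.49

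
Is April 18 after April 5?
Yes. Day 18 comes after day 5 in April — this is a date comparison, not a decimal one (the decimal 4.18 would be smaller than 4.5).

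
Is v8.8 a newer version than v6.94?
Yes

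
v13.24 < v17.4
True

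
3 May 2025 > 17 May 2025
False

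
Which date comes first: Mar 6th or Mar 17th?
Mar 6th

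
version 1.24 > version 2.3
False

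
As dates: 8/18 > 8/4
True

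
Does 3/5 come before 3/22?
Yes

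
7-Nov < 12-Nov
True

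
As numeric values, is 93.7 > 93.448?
True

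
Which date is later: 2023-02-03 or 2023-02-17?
2023-02-17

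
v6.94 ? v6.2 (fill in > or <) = >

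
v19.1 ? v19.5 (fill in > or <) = <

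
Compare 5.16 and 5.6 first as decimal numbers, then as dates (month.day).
As decimals: 5.16 < 5.6. As dates: 5/16 is later than 5/6 (day 16 > day 6).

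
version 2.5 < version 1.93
False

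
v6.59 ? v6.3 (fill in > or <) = >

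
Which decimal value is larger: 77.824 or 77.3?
77.824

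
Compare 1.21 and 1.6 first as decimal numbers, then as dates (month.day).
As decimals: 1.21 < 1.6. As dates: 1/21 is later than 1/6 (day 21 > day 6).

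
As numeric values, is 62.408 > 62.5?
False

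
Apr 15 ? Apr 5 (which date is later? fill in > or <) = >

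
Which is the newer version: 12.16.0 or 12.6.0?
12.16.0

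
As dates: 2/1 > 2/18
False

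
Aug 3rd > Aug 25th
False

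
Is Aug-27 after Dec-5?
No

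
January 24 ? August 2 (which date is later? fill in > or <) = <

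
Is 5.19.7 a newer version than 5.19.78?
No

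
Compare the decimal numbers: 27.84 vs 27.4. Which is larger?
27.84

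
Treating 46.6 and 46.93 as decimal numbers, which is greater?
46.93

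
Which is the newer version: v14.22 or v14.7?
v14.22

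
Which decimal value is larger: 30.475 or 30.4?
30.475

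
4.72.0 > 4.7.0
True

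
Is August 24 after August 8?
Yes. Day 24 comes after day 8 in August — this is a date comparison, not a decimal one (the decimal 8.24 would be smaller than 8.8).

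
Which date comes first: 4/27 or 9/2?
4/27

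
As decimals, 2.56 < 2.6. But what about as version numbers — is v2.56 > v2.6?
True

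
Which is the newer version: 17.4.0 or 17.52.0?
17.52.0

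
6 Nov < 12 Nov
True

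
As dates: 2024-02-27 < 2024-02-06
False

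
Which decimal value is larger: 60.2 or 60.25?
60.25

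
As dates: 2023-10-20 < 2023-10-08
False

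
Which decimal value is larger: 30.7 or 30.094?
30.7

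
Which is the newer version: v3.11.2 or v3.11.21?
v3.11.21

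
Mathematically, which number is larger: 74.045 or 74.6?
74.6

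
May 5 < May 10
True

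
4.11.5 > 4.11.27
False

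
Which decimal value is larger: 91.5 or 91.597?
91.597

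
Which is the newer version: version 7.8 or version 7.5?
version 7.8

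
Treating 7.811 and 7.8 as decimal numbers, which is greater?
7.811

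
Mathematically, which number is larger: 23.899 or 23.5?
23.899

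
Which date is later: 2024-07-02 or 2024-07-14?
2024-07-14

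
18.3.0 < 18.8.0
True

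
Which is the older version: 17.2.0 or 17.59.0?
17.2.0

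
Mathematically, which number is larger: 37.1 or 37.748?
37.748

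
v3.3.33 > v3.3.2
True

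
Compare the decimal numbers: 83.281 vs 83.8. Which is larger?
83.8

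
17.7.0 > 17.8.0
False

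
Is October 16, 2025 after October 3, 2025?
Yes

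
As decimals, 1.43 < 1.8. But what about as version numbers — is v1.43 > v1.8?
True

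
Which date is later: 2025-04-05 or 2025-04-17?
2025-04-17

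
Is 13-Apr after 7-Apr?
Yes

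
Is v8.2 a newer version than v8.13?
No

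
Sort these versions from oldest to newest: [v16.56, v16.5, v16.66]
[v16.5, v16.56, v16.66]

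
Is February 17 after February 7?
Yes. Day 17 comes after day 7 in February — this is a date comparison, not a decimal one (the decimal 2.17 would be smaller than 2.7).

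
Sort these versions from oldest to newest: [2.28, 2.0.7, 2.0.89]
[2.0.7, 2.0.89, 2.28]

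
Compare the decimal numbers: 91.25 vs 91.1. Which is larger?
91.25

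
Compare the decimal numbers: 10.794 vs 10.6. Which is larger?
10.794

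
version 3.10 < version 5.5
True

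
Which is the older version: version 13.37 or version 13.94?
version 13.37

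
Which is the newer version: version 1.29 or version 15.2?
version 15.2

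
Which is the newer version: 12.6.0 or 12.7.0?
12.7.0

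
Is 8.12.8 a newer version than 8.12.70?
No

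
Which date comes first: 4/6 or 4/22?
4/6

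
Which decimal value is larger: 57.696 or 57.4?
57.696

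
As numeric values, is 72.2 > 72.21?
False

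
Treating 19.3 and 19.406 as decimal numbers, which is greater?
19.406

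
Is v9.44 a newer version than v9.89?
No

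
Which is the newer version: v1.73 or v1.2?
v1.73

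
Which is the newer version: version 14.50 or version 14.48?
version 14.50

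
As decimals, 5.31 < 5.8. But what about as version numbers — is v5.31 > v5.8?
True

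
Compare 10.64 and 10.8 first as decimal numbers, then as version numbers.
As decimals: 10.64 < 10.8. As versions: v10.64 > v10.8 (minor version 64 > 8).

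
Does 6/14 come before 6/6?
No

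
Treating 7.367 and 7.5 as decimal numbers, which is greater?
7.5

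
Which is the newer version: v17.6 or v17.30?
v17.30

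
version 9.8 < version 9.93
True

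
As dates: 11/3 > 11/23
False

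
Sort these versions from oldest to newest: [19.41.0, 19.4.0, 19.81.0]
[19.4.0, 19.41.0, 19.81.0]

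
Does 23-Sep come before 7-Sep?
No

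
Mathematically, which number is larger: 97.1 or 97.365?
97.365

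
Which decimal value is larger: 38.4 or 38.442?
38.442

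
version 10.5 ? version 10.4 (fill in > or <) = >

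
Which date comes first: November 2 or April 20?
April 20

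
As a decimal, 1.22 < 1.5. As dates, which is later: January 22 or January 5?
January 22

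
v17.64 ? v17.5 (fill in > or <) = >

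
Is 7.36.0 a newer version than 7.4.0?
Yes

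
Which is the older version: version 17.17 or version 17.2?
version 17.2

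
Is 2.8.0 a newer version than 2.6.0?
Yes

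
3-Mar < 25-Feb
False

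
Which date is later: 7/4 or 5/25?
7/4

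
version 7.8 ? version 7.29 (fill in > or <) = <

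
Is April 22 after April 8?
Yes. Day 22 comes after day 8 in April — this is a date comparison, not a decimal one (the decimal 4.22 would be smaller than 4.8).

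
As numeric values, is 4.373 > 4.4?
False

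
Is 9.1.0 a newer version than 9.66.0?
No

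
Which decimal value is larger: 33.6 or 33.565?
33.6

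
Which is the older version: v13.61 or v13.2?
v13.2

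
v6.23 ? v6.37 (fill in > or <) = <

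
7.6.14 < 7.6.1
False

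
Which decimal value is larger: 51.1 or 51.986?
51.986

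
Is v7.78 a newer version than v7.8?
Yes. Version numbers are compared segment by segment as integers, not as decimals: minor version 78 > 8, so v7.78 > v7.8 (even though the decimal 7.78 < 7.8).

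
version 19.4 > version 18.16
True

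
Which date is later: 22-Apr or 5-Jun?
5-Jun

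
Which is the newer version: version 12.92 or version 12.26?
version 12.92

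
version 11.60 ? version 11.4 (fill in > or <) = >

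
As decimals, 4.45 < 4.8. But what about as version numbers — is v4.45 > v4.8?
True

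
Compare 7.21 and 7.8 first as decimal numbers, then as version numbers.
As decimals: 7.21 < 7.8. As versions: v7.21 > v7.8 (minor version 21 > 8).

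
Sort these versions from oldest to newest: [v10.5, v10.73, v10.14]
[v10.5, v10.14, v10.73]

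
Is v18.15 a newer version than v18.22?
No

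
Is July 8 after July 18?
No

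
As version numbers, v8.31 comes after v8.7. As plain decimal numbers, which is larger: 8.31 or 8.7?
8.7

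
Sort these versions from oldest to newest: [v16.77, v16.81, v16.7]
[v16.7, v16.77, v16.81]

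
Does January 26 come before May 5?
Yes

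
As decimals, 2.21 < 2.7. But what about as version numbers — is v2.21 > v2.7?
True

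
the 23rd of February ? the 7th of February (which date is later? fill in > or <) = >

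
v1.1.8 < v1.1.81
True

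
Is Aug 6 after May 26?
Yes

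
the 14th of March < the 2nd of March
False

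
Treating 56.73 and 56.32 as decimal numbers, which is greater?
56.73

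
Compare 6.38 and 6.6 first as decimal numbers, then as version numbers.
As decimals: 6.38 < 6.6. As versions: v6.38 > v6.6 (minor version 38 > 6).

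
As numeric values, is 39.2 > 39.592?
False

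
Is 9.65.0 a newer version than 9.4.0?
Yes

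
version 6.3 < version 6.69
True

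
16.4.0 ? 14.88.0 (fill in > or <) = >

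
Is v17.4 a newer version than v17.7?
No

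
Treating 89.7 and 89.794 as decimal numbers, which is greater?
89.794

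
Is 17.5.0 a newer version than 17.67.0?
No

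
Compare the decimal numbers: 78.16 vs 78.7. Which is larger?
78.7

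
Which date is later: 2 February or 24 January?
2 February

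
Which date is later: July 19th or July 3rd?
July 19th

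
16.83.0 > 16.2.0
True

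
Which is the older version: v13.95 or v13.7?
v13.7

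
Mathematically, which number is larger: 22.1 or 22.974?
22.974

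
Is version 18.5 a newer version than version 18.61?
No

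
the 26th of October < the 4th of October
False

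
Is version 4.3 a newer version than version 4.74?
No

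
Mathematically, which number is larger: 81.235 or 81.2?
81.235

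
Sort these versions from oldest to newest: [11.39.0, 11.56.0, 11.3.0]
[11.3.0, 11.39.0, 11.56.0]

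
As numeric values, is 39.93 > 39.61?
True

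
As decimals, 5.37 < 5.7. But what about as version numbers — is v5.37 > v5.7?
True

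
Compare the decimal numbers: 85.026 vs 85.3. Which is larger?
85.3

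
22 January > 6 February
False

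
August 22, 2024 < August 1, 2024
False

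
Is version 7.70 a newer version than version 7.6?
Yes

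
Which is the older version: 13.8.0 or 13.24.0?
13.8.0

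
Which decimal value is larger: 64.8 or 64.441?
64.8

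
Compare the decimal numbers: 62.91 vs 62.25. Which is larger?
62.91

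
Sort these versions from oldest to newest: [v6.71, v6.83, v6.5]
[v6.5, v6.71, v6.83]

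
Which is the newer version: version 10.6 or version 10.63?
version 10.63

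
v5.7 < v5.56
True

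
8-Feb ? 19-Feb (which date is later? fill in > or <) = <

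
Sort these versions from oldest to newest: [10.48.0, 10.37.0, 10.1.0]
[10.1.0, 10.37.0, 10.48.0]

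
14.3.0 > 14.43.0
False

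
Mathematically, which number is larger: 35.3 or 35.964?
35.964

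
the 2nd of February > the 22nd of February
False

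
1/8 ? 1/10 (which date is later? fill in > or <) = <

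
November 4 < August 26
False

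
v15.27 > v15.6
True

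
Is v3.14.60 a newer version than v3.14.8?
Yes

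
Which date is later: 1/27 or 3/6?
3/6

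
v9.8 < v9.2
False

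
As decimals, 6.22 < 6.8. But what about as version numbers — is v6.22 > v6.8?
True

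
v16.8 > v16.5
True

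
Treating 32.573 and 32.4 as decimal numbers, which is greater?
32.573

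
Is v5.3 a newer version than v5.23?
No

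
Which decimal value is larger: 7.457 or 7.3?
7.457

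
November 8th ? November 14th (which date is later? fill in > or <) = <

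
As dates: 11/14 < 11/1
False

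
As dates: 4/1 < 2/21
False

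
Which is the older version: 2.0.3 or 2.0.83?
2.0.3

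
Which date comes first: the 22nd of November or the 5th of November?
the 5th of November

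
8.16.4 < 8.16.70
True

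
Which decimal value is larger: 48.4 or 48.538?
48.538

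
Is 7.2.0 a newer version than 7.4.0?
No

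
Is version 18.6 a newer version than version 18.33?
No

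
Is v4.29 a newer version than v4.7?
Yes. Version numbers are compared segment by segment as integers, not as decimals: minor version 29 > 7, so v4.29 > v4.7 (even though the decimal 4.29 < 4.7).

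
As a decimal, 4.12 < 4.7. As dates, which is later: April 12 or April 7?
April 12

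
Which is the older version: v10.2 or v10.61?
v10.2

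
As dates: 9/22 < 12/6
True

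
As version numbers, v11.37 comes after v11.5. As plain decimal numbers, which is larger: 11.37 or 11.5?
11.5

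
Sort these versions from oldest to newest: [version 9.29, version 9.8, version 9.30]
[version 9.8, version 9.29, version 9.30]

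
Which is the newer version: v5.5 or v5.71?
v5.71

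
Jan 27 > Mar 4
False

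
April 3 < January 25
False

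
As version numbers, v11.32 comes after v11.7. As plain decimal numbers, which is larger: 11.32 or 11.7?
11.7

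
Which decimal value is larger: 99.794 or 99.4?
99.794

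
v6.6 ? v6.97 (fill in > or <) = <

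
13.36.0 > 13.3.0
True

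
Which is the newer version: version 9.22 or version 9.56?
version 9.56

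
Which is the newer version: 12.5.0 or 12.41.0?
12.41.0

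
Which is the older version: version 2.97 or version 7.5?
version 2.97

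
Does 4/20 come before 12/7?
Yes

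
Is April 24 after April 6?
Yes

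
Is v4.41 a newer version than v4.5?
Yes. Version numbers are compared segment by segment as integers, not as decimals: minor version 41 > 5, so v4.41 > v4.5 (even though the decimal 4.41 < 4.5).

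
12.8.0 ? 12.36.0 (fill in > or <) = <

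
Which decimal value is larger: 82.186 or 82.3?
82.3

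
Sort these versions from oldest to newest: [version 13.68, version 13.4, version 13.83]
[version 13.4, version 13.68, version 13.83]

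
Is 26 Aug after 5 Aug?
Yes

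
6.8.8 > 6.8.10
False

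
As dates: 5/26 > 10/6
False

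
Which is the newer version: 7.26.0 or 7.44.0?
7.44.0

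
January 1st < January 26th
True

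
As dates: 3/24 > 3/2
True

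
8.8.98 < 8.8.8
False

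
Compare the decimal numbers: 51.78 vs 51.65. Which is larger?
51.78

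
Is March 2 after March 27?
No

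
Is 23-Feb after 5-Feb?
Yes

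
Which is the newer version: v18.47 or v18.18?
v18.47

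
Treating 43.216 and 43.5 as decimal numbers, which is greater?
43.5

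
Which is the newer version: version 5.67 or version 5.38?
version 5.67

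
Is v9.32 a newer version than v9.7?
Yes. Version numbers are compared segment by segment as integers, not as decimals: minor version 32 > 7, so v9.32 > v9.7 (even though the decimal 9.32 < 9.7).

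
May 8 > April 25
True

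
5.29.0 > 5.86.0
False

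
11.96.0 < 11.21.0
False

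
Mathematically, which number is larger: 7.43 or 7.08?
7.43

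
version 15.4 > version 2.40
True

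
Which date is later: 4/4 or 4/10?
4/10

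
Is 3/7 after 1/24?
Yes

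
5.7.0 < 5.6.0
False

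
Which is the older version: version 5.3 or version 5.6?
version 5.3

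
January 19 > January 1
True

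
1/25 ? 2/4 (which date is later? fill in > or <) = <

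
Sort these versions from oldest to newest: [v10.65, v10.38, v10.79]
[v10.38, v10.65, v10.79]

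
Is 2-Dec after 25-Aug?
Yes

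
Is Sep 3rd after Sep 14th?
No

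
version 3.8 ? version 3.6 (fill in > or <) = >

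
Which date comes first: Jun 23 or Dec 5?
Jun 23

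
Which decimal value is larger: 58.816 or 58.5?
58.816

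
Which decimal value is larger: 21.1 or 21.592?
21.592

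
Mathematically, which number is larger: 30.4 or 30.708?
30.708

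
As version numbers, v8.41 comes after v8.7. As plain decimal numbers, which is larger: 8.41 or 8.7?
8.7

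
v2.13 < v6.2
True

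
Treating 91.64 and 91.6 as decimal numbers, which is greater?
91.64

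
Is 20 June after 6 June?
Yes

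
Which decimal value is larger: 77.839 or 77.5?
77.839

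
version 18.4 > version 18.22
False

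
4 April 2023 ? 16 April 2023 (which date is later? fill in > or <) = <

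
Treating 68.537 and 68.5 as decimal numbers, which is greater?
68.537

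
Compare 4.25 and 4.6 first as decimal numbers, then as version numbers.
As decimals: 4.25 < 4.6. As versions: v4.25 > v4.6 (minor version 25 > 6).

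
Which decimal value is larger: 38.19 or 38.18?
38.19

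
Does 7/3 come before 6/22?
No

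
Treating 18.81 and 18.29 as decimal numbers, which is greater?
18.81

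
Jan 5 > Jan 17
False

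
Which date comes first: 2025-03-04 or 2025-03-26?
2025-03-04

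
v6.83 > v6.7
True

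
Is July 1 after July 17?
No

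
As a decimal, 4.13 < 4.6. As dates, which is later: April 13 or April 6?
April 13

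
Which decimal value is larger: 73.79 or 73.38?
73.79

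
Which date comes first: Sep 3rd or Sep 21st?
Sep 3rd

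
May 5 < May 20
True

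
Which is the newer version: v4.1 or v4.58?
v4.58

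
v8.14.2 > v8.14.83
False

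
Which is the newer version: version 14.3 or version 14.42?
version 14.42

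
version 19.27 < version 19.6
False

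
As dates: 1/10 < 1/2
False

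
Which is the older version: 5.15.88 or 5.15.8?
5.15.8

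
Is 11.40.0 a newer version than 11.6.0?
Yes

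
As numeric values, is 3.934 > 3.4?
True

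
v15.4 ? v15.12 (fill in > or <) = <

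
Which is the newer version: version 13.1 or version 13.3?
version 13.3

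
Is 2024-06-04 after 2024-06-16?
No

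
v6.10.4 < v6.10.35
True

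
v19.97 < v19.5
False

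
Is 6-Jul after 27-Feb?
Yes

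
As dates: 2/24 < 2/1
False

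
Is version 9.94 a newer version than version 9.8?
Yes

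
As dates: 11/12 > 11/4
True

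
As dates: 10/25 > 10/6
True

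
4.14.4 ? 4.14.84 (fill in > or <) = <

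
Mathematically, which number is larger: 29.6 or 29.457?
29.6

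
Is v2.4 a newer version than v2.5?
No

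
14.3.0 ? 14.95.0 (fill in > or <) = <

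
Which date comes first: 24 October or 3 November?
24 October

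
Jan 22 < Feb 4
True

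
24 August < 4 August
False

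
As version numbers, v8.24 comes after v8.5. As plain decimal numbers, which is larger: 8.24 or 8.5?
8.5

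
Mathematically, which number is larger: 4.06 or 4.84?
4.84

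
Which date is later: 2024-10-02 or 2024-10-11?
2024-10-11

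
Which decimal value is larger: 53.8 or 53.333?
53.8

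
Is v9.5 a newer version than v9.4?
Yes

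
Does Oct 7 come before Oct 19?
Yes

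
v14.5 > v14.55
False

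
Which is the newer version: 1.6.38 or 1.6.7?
1.6.38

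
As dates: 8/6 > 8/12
False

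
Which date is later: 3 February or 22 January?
3 February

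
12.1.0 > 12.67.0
False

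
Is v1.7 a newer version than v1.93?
No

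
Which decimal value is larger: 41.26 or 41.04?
41.26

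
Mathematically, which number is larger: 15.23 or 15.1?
15.23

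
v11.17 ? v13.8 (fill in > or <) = <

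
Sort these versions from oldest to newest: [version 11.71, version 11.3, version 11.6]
[version 11.3, version 11.6, version 11.71]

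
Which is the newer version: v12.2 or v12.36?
v12.36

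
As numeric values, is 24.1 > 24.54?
False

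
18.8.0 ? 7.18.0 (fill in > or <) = >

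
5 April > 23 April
False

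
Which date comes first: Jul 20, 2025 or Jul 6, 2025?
Jul 6, 2025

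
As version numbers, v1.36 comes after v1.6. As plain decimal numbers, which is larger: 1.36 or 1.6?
1.6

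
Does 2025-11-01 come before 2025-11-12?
Yes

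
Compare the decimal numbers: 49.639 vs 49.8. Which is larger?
49.8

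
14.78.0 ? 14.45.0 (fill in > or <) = >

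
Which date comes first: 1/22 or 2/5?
1/22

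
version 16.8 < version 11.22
False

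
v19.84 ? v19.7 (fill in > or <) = >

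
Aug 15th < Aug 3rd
False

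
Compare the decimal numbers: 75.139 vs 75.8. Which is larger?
75.8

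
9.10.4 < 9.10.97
True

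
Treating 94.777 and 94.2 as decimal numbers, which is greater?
94.777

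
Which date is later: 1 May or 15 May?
15 May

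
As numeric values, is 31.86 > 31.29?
True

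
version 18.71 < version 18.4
False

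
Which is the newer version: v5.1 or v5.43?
v5.43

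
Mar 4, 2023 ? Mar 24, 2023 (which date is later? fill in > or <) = <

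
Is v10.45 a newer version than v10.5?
Yes. Version numbers are compared segment by segment as integers, not as decimals: minor version 45 > 5, so v10.45 > v10.5 (even though the decimal 10.45 < 10.5).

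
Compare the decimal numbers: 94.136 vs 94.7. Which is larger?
94.7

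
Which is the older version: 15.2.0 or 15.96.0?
15.2.0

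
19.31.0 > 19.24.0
True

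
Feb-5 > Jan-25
True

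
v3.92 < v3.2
False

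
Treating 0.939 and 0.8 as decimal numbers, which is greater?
0.939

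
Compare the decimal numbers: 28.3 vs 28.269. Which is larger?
28.3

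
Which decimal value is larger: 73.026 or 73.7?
73.7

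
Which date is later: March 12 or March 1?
March 12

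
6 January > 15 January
False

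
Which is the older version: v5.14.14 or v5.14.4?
v5.14.4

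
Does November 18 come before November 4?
No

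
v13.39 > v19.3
False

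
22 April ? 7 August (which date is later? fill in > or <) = <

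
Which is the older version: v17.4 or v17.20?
v17.4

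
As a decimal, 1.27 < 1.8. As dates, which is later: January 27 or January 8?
January 27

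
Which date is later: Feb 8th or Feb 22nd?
Feb 22nd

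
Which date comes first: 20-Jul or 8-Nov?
20-Jul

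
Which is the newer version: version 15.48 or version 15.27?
version 15.48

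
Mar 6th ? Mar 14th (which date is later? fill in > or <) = <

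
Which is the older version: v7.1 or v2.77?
v2.77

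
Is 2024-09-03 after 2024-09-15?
No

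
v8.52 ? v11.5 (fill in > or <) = <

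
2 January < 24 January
True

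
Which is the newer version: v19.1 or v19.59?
v19.59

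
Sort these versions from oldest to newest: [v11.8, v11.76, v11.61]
[v11.8, v11.61, v11.76]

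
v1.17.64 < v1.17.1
False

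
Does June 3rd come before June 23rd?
Yes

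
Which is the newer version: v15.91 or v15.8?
v15.91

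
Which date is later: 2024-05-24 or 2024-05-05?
2024-05-24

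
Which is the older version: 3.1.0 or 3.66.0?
3.1.0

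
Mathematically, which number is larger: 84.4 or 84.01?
84.4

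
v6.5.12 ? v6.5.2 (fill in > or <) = >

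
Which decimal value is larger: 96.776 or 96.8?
96.8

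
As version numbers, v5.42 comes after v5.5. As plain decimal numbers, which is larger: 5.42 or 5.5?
5.5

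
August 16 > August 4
True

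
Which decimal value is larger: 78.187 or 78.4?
78.4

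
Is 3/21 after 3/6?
Yes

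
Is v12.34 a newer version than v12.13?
Yes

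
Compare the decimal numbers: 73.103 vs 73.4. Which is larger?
73.4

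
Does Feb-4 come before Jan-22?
No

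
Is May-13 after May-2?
Yes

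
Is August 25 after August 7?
Yes. Day 25 comes after day 7 in August — this is a date comparison, not a decimal one (the decimal 8.25 would be smaller than 8.7).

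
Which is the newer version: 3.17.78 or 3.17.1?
3.17.78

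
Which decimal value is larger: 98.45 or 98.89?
98.89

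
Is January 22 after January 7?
Yes. Day 22 comes after day 7 in January — this is a date comparison, not a decimal one (the decimal 1.22 would be smaller than 1.7).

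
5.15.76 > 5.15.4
True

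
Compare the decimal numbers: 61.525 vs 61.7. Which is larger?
61.7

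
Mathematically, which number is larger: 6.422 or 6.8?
6.8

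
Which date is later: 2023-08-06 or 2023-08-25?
2023-08-25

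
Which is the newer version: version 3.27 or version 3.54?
version 3.54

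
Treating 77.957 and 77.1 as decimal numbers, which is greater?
77.957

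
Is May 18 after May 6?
Yes. Day 18 comes after day 6 in May — this is a date comparison, not a decimal one (the decimal 5.18 would be smaller than 5.6).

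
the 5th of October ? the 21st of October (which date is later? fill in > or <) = <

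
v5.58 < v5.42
False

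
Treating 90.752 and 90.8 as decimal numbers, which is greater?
90.8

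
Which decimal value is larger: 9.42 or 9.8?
9.8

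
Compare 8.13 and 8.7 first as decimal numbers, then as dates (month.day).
As decimals: 8.13 < 8.7. As dates: 8/13 is later than 8/7 (day 13 > day 7).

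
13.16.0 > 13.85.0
False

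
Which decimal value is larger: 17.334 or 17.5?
17.5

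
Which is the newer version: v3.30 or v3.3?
v3.30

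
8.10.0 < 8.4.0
False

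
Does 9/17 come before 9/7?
No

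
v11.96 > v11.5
True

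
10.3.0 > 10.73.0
False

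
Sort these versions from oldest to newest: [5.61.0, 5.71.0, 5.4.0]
[5.4.0, 5.61.0, 5.71.0]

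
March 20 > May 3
False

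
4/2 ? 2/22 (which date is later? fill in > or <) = >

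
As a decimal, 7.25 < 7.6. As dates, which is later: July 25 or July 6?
July 25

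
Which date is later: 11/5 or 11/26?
11/26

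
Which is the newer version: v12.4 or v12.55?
v12.55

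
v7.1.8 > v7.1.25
False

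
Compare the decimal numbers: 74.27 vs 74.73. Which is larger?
74.73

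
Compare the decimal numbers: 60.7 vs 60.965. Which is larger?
60.965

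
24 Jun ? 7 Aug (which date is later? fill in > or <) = <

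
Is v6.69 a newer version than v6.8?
Yes. Version numbers are compared segment by segment as integers, not as decimals: minor version 69 > 8, so v6.69 > v6.8 (even though the decimal 6.69 < 6.8).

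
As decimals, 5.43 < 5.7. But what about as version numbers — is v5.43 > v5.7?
True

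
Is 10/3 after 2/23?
Yes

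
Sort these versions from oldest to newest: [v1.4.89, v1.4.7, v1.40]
[v1.4.7, v1.4.89, v1.40]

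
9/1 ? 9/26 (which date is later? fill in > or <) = <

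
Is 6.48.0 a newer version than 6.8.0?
Yes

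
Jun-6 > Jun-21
False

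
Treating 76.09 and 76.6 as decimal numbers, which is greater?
76.6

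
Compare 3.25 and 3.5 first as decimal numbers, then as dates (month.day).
As decimals: 3.25 < 3.5. As dates: 3/25 is later than 3/5 (day 25 > day 5).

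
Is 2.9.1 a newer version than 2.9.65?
No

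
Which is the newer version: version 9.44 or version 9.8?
version 9.44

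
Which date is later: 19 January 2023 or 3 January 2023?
19 January 2023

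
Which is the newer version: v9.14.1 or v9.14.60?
v9.14.60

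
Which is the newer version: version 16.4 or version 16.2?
version 16.4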